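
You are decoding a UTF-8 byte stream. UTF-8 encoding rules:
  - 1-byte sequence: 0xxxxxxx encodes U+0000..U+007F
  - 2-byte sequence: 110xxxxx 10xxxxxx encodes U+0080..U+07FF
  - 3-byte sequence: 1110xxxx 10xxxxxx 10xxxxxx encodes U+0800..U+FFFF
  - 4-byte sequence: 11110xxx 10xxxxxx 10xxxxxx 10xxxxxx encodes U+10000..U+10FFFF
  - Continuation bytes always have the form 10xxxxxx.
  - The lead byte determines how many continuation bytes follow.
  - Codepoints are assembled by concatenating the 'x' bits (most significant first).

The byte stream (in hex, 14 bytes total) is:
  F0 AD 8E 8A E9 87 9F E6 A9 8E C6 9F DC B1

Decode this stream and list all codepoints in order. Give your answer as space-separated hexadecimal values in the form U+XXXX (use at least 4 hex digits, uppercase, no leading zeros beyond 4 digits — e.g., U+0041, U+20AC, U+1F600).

Byte[0]=F0: 4-byte lead, need 3 cont bytes. acc=0x0
Byte[1]=AD: continuation. acc=(acc<<6)|0x2D=0x2D
Byte[2]=8E: continuation. acc=(acc<<6)|0x0E=0xB4E
Byte[3]=8A: continuation. acc=(acc<<6)|0x0A=0x2D38A
Completed: cp=U+2D38A (starts at byte 0)
Byte[4]=E9: 3-byte lead, need 2 cont bytes. acc=0x9
Byte[5]=87: continuation. acc=(acc<<6)|0x07=0x247
Byte[6]=9F: continuation. acc=(acc<<6)|0x1F=0x91DF
Completed: cp=U+91DF (starts at byte 4)
Byte[7]=E6: 3-byte lead, need 2 cont bytes. acc=0x6
Byte[8]=A9: continuation. acc=(acc<<6)|0x29=0x1A9
Byte[9]=8E: continuation. acc=(acc<<6)|0x0E=0x6A4E
Completed: cp=U+6A4E (starts at byte 7)
Byte[10]=C6: 2-byte lead, need 1 cont bytes. acc=0x6
Byte[11]=9F: continuation. acc=(acc<<6)|0x1F=0x19F
Completed: cp=U+019F (starts at byte 10)
Byte[12]=DC: 2-byte lead, need 1 cont bytes. acc=0x1C
Byte[13]=B1: continuation. acc=(acc<<6)|0x31=0x731
Completed: cp=U+0731 (starts at byte 12)

Answer: U+2D38A U+91DF U+6A4E U+019F U+0731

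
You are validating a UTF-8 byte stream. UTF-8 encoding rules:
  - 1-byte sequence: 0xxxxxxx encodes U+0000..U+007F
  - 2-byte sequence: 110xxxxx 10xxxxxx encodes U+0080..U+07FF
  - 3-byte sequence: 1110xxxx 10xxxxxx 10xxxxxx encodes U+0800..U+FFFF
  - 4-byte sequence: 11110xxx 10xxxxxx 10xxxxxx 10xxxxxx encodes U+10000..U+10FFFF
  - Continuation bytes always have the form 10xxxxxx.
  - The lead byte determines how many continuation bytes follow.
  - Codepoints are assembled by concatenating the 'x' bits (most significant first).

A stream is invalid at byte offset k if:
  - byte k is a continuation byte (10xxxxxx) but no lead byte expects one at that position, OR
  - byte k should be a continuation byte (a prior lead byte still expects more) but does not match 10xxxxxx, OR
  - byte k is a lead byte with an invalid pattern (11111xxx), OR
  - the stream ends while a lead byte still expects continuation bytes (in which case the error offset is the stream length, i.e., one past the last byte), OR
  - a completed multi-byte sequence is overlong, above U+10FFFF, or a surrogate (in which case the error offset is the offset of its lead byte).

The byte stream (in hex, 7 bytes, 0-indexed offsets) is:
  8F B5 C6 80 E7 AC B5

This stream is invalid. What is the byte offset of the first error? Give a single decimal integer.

Answer: 0

Derivation:
Byte[0]=8F: INVALID lead byte (not 0xxx/110x/1110/11110)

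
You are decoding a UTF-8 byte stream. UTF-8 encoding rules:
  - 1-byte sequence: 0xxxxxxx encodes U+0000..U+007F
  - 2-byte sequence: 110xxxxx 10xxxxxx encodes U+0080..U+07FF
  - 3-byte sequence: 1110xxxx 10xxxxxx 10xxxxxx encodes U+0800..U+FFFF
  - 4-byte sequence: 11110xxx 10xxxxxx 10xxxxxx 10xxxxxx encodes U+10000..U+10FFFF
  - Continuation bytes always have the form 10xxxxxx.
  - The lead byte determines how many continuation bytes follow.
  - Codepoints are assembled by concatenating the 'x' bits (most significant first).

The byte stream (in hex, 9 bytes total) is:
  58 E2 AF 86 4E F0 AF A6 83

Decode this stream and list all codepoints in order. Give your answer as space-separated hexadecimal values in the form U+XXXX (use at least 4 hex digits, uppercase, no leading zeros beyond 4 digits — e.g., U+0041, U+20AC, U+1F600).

Byte[0]=58: 1-byte ASCII. cp=U+0058
Byte[1]=E2: 3-byte lead, need 2 cont bytes. acc=0x2
Byte[2]=AF: continuation. acc=(acc<<6)|0x2F=0xAF
Byte[3]=86: continuation. acc=(acc<<6)|0x06=0x2BC6
Completed: cp=U+2BC6 (starts at byte 1)
Byte[4]=4E: 1-byte ASCII. cp=U+004E
Byte[5]=F0: 4-byte lead, need 3 cont bytes. acc=0x0
Byte[6]=AF: continuation. acc=(acc<<6)|0x2F=0x2F
Byte[7]=A6: continuation. acc=(acc<<6)|0x26=0xBE6
Byte[8]=83: continuation. acc=(acc<<6)|0x03=0x2F983
Completed: cp=U+2F983 (starts at byte 5)

Answer: U+0058 U+2BC6 U+004E U+2F983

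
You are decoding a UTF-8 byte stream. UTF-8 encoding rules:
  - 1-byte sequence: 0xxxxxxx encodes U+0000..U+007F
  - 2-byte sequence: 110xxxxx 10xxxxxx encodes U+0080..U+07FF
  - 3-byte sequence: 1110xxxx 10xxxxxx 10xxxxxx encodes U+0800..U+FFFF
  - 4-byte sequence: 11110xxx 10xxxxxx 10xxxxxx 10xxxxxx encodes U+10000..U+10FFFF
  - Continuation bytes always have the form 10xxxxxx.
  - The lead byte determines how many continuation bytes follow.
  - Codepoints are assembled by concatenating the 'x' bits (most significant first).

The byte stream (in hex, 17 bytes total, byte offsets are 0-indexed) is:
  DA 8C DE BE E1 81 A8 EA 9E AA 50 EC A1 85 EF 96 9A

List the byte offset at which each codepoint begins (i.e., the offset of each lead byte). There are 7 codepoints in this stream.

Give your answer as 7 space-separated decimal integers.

Byte[0]=DA: 2-byte lead, need 1 cont bytes. acc=0x1A
Byte[1]=8C: continuation. acc=(acc<<6)|0x0C=0x68C
Completed: cp=U+068C (starts at byte 0)
Byte[2]=DE: 2-byte lead, need 1 cont bytes. acc=0x1E
Byte[3]=BE: continuation. acc=(acc<<6)|0x3E=0x7BE
Completed: cp=U+07BE (starts at byte 2)
Byte[4]=E1: 3-byte lead, need 2 cont bytes. acc=0x1
Byte[5]=81: continuation. acc=(acc<<6)|0x01=0x41
Byte[6]=A8: continuation. acc=(acc<<6)|0x28=0x1068
Completed: cp=U+1068 (starts at byte 4)
Byte[7]=EA: 3-byte lead, need 2 cont bytes. acc=0xA
Byte[8]=9E: continuation. acc=(acc<<6)|0x1E=0x29E
Byte[9]=AA: continuation. acc=(acc<<6)|0x2A=0xA7AA
Completed: cp=U+A7AA (starts at byte 7)
Byte[10]=50: 1-byte ASCII. cp=U+0050
Byte[11]=EC: 3-byte lead, need 2 cont bytes. acc=0xC
Byte[12]=A1: continuation. acc=(acc<<6)|0x21=0x321
Byte[13]=85: continuation. acc=(acc<<6)|0x05=0xC845
Completed: cp=U+C845 (starts at byte 11)
Byte[14]=EF: 3-byte lead, need 2 cont bytes. acc=0xF
Byte[15]=96: continuation. acc=(acc<<6)|0x16=0x3D6
Byte[16]=9A: continuation. acc=(acc<<6)|0x1A=0xF59A
Completed: cp=U+F59A (starts at byte 14)

Answer: 0 2 4 7 10 11 14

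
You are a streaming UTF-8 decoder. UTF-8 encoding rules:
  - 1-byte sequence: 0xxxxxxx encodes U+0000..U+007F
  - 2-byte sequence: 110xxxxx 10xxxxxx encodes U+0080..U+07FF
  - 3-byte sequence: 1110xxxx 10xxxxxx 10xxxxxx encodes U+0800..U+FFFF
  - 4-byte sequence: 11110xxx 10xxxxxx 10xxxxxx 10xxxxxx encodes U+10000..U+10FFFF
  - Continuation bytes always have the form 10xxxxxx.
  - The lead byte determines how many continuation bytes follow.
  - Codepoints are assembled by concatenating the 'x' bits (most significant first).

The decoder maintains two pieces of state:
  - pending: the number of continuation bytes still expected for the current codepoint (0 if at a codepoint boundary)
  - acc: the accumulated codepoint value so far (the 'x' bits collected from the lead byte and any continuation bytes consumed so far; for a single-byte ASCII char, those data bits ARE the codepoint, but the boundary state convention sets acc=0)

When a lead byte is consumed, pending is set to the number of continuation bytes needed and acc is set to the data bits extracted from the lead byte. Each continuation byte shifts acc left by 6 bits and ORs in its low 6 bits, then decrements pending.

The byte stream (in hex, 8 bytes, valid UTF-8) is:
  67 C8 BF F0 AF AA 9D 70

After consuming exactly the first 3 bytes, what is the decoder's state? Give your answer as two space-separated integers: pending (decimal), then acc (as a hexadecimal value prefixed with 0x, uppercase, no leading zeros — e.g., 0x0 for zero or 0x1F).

Byte[0]=67: 1-byte. pending=0, acc=0x0
Byte[1]=C8: 2-byte lead. pending=1, acc=0x8
Byte[2]=BF: continuation. acc=(acc<<6)|0x3F=0x23F, pending=0

Answer: 0 0x23F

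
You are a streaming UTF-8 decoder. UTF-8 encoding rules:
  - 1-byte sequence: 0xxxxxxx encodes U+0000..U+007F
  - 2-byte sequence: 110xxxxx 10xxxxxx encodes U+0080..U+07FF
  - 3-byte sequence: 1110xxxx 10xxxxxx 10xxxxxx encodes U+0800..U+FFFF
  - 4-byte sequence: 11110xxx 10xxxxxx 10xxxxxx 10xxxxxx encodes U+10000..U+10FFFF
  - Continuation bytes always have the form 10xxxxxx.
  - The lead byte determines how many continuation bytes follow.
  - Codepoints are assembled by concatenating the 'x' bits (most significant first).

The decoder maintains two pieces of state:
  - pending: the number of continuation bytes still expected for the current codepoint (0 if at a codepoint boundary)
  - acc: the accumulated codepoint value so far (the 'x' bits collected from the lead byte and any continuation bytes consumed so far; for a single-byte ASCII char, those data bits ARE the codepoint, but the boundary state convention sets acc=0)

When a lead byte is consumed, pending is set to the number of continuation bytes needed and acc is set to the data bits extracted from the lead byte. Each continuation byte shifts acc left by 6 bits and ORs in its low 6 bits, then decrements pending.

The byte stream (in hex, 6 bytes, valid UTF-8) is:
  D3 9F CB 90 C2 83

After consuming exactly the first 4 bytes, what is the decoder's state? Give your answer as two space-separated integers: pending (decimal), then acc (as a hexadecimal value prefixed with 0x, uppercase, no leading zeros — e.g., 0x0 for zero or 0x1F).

Answer: 0 0x2D0

Derivation:
Byte[0]=D3: 2-byte lead. pending=1, acc=0x13
Byte[1]=9F: continuation. acc=(acc<<6)|0x1F=0x4DF, pending=0
Byte[2]=CB: 2-byte lead. pending=1, acc=0xB
Byte[3]=90: continuation. acc=(acc<<6)|0x10=0x2D0, pending=0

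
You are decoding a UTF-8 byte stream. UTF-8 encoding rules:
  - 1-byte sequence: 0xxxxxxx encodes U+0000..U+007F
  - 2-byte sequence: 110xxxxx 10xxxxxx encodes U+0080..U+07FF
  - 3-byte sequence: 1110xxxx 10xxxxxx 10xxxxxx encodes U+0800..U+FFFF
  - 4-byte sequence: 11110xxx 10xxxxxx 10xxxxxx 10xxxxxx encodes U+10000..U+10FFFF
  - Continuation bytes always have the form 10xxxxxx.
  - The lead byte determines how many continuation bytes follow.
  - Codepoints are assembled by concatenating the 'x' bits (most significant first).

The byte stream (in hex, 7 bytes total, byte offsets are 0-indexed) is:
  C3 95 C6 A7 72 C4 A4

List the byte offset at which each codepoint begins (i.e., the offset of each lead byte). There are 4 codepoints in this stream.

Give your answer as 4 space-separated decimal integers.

Byte[0]=C3: 2-byte lead, need 1 cont bytes. acc=0x3
Byte[1]=95: continuation. acc=(acc<<6)|0x15=0xD5
Completed: cp=U+00D5 (starts at byte 0)
Byte[2]=C6: 2-byte lead, need 1 cont bytes. acc=0x6
Byte[3]=A7: continuation. acc=(acc<<6)|0x27=0x1A7
Completed: cp=U+01A7 (starts at byte 2)
Byte[4]=72: 1-byte ASCII. cp=U+0072
Byte[5]=C4: 2-byte lead, need 1 cont bytes. acc=0x4
Byte[6]=A4: continuation. acc=(acc<<6)|0x24=0x124
Completed: cp=U+0124 (starts at byte 5)

Answer: 0 2 4 5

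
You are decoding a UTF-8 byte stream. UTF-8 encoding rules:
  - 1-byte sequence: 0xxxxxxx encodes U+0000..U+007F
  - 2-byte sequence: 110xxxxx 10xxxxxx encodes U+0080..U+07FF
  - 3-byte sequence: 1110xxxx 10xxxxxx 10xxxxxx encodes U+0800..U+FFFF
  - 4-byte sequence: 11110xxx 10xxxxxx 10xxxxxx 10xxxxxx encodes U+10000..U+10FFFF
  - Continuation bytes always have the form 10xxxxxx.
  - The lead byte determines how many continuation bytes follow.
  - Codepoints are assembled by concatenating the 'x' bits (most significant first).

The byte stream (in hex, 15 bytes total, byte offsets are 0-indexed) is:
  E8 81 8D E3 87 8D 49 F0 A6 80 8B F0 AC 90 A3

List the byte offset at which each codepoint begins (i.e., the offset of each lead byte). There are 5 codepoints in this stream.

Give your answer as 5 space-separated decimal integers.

Answer: 0 3 6 7 11

Derivation:
Byte[0]=E8: 3-byte lead, need 2 cont bytes. acc=0x8
Byte[1]=81: continuation. acc=(acc<<6)|0x01=0x201
Byte[2]=8D: continuation. acc=(acc<<6)|0x0D=0x804D
Completed: cp=U+804D (starts at byte 0)
Byte[3]=E3: 3-byte lead, need 2 cont bytes. acc=0x3
Byte[4]=87: continuation. acc=(acc<<6)|0x07=0xC7
Byte[5]=8D: continuation. acc=(acc<<6)|0x0D=0x31CD
Completed: cp=U+31CD (starts at byte 3)
Byte[6]=49: 1-byte ASCII. cp=U+0049
Byte[7]=F0: 4-byte lead, need 3 cont bytes. acc=0x0
Byte[8]=A6: continuation. acc=(acc<<6)|0x26=0x26
Byte[9]=80: continuation. acc=(acc<<6)|0x00=0x980
Byte[10]=8B: continuation. acc=(acc<<6)|0x0B=0x2600B
Completed: cp=U+2600B (starts at byte 7)
Byte[11]=F0: 4-byte lead, need 3 cont bytes. acc=0x0
Byte[12]=AC: continuation. acc=(acc<<6)|0x2C=0x2C
Byte[13]=90: continuation. acc=(acc<<6)|0x10=0xB10
Byte[14]=A3: continuation. acc=(acc<<6)|0x23=0x2C423
Completed: cp=U+2C423 (starts at byte 11)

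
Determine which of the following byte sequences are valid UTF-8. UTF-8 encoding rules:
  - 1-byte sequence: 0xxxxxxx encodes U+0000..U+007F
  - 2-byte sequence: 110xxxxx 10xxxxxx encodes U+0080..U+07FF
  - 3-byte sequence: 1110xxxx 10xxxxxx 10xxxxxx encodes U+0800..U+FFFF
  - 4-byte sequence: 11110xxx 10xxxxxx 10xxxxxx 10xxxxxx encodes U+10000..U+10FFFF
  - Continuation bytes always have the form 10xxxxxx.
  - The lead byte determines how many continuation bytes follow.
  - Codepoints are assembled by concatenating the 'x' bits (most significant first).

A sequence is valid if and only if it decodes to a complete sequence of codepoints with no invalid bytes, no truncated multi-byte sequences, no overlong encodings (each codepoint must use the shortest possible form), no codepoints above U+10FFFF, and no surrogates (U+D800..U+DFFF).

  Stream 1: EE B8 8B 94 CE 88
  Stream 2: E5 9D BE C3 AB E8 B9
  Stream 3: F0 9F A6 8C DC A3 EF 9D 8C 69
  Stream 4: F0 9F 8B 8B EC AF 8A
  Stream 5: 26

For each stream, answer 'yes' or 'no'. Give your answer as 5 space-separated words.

Answer: no no yes yes yes

Derivation:
Stream 1: error at byte offset 3. INVALID
Stream 2: error at byte offset 7. INVALID
Stream 3: decodes cleanly. VALID
Stream 4: decodes cleanly. VALID
Stream 5: decodes cleanly. VALID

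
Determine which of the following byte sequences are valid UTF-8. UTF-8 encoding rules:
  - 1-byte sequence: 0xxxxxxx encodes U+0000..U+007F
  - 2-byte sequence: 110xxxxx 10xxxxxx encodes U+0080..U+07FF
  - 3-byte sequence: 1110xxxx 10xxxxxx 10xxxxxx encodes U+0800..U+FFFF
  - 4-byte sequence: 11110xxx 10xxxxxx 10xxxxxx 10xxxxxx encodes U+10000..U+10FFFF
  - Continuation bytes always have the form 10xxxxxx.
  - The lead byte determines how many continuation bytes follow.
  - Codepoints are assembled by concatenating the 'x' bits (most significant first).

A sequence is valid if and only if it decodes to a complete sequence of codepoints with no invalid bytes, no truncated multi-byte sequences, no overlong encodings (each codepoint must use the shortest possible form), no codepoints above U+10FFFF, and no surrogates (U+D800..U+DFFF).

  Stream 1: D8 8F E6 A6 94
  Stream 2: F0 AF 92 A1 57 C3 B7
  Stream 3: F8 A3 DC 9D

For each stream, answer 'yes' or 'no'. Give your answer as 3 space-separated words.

Stream 1: decodes cleanly. VALID
Stream 2: decodes cleanly. VALID
Stream 3: error at byte offset 0. INVALID

Answer: yes yes no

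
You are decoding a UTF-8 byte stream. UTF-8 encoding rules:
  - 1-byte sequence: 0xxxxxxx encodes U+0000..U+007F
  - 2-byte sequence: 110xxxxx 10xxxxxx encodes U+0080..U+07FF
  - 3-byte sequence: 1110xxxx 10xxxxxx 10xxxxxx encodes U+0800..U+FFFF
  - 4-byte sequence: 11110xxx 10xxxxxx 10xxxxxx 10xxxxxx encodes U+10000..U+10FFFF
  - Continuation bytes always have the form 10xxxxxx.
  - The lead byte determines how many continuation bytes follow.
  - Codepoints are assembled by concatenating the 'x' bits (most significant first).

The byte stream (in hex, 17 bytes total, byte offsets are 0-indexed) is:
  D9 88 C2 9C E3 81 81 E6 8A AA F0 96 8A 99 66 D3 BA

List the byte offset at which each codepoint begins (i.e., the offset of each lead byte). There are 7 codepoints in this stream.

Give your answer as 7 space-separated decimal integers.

Byte[0]=D9: 2-byte lead, need 1 cont bytes. acc=0x19
Byte[1]=88: continuation. acc=(acc<<6)|0x08=0x648
Completed: cp=U+0648 (starts at byte 0)
Byte[2]=C2: 2-byte lead, need 1 cont bytes. acc=0x2
Byte[3]=9C: continuation. acc=(acc<<6)|0x1C=0x9C
Completed: cp=U+009C (starts at byte 2)
Byte[4]=E3: 3-byte lead, need 2 cont bytes. acc=0x3
Byte[5]=81: continuation. acc=(acc<<6)|0x01=0xC1
Byte[6]=81: continuation. acc=(acc<<6)|0x01=0x3041
Completed: cp=U+3041 (starts at byte 4)
Byte[7]=E6: 3-byte lead, need 2 cont bytes. acc=0x6
Byte[8]=8A: continuation. acc=(acc<<6)|0x0A=0x18A
Byte[9]=AA: continuation. acc=(acc<<6)|0x2A=0x62AA
Completed: cp=U+62AA (starts at byte 7)
Byte[10]=F0: 4-byte lead, need 3 cont bytes. acc=0x0
Byte[11]=96: continuation. acc=(acc<<6)|0x16=0x16
Byte[12]=8A: continuation. acc=(acc<<6)|0x0A=0x58A
Byte[13]=99: continuation. acc=(acc<<6)|0x19=0x16299
Completed: cp=U+16299 (starts at byte 10)
Byte[14]=66: 1-byte ASCII. cp=U+0066
Byte[15]=D3: 2-byte lead, need 1 cont bytes. acc=0x13
Byte[16]=BA: continuation. acc=(acc<<6)|0x3A=0x4FA
Completed: cp=U+04FA (starts at byte 15)

Answer: 0 2 4 7 10 14 15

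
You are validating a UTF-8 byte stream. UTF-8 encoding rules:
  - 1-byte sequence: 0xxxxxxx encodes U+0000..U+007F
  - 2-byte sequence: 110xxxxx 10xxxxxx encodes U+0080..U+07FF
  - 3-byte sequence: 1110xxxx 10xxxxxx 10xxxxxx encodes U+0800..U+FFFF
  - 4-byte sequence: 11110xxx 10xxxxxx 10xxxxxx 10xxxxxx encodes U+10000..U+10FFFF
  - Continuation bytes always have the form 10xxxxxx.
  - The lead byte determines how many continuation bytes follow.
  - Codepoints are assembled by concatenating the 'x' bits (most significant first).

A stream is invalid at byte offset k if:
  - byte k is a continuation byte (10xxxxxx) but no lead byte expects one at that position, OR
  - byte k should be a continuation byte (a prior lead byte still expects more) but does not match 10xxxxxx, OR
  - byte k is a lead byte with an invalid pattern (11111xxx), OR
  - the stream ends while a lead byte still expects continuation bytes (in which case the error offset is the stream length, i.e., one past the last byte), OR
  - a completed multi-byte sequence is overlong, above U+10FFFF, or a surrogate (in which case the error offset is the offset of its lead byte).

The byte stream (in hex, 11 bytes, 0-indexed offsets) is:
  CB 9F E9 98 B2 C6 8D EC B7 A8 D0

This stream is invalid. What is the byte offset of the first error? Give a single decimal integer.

Byte[0]=CB: 2-byte lead, need 1 cont bytes. acc=0xB
Byte[1]=9F: continuation. acc=(acc<<6)|0x1F=0x2DF
Completed: cp=U+02DF (starts at byte 0)
Byte[2]=E9: 3-byte lead, need 2 cont bytes. acc=0x9
Byte[3]=98: continuation. acc=(acc<<6)|0x18=0x258
Byte[4]=B2: continuation. acc=(acc<<6)|0x32=0x9632
Completed: cp=U+9632 (starts at byte 2)
Byte[5]=C6: 2-byte lead, need 1 cont bytes. acc=0x6
Byte[6]=8D: continuation. acc=(acc<<6)|0x0D=0x18D
Completed: cp=U+018D (starts at byte 5)
Byte[7]=EC: 3-byte lead, need 2 cont bytes. acc=0xC
Byte[8]=B7: continuation. acc=(acc<<6)|0x37=0x337
Byte[9]=A8: continuation. acc=(acc<<6)|0x28=0xCDE8
Completed: cp=U+CDE8 (starts at byte 7)
Byte[10]=D0: 2-byte lead, need 1 cont bytes. acc=0x10
Byte[11]: stream ended, expected continuation. INVALID

Answer: 11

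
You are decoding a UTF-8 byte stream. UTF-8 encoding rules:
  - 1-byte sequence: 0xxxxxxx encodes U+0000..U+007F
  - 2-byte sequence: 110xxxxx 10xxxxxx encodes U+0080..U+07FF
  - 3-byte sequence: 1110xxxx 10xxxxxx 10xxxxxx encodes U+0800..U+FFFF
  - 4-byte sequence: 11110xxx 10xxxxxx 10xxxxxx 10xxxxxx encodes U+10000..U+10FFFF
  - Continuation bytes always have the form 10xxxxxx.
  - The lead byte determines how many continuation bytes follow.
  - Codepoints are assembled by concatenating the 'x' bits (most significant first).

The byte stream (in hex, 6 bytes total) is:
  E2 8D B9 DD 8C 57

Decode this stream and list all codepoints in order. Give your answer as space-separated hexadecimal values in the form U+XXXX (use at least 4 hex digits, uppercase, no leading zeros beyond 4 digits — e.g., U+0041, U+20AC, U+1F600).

Answer: U+2379 U+074C U+0057

Derivation:
Byte[0]=E2: 3-byte lead, need 2 cont bytes. acc=0x2
Byte[1]=8D: continuation. acc=(acc<<6)|0x0D=0x8D
Byte[2]=B9: continuation. acc=(acc<<6)|0x39=0x2379
Completed: cp=U+2379 (starts at byte 0)
Byte[3]=DD: 2-byte lead, need 1 cont bytes. acc=0x1D
Byte[4]=8C: continuation. acc=(acc<<6)|0x0C=0x74C
Completed: cp=U+074C (starts at byte 3)
Byte[5]=57: 1-byte ASCII. cp=U+0057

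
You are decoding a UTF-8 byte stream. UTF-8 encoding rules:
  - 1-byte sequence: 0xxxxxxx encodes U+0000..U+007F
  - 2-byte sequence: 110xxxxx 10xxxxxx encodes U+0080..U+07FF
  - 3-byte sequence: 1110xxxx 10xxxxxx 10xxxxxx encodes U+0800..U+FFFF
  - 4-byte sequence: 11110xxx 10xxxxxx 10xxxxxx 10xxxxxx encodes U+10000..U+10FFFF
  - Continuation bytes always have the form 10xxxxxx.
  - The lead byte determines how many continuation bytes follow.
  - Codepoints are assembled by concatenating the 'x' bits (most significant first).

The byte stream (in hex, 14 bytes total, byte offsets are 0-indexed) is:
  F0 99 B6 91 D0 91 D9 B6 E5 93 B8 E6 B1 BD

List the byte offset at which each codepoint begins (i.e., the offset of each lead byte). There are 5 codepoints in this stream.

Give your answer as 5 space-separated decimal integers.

Byte[0]=F0: 4-byte lead, need 3 cont bytes. acc=0x0
Byte[1]=99: continuation. acc=(acc<<6)|0x19=0x19
Byte[2]=B6: continuation. acc=(acc<<6)|0x36=0x676
Byte[3]=91: continuation. acc=(acc<<6)|0x11=0x19D91
Completed: cp=U+19D91 (starts at byte 0)
Byte[4]=D0: 2-byte lead, need 1 cont bytes. acc=0x10
Byte[5]=91: continuation. acc=(acc<<6)|0x11=0x411
Completed: cp=U+0411 (starts at byte 4)
Byte[6]=D9: 2-byte lead, need 1 cont bytes. acc=0x19
Byte[7]=B6: continuation. acc=(acc<<6)|0x36=0x676
Completed: cp=U+0676 (starts at byte 6)
Byte[8]=E5: 3-byte lead, need 2 cont bytes. acc=0x5
Byte[9]=93: continuation. acc=(acc<<6)|0x13=0x153
Byte[10]=B8: continuation. acc=(acc<<6)|0x38=0x54F8
Completed: cp=U+54F8 (starts at byte 8)
Byte[11]=E6: 3-byte lead, need 2 cont bytes. acc=0x6
Byte[12]=B1: continuation. acc=(acc<<6)|0x31=0x1B1
Byte[13]=BD: continuation. acc=(acc<<6)|0x3D=0x6C7D
Completed: cp=U+6C7D (starts at byte 11)

Answer: 0 4 6 8 11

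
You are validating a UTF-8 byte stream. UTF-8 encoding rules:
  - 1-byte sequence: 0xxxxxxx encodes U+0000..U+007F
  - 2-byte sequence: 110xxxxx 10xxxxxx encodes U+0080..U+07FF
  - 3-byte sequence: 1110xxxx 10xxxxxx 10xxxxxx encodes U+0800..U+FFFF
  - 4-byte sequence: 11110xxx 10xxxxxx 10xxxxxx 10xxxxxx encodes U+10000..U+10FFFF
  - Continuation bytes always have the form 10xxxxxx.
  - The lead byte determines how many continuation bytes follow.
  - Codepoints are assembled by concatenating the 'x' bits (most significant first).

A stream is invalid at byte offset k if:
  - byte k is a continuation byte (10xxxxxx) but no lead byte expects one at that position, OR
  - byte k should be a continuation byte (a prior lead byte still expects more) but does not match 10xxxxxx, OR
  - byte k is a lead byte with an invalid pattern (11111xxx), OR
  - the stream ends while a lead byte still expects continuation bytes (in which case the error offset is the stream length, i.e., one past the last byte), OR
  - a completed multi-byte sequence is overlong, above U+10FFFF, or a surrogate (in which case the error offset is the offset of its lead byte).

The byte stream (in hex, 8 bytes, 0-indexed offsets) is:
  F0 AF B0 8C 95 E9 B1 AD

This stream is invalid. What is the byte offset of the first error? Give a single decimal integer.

Answer: 4

Derivation:
Byte[0]=F0: 4-byte lead, need 3 cont bytes. acc=0x0
Byte[1]=AF: continuation. acc=(acc<<6)|0x2F=0x2F
Byte[2]=B0: continuation. acc=(acc<<6)|0x30=0xBF0
Byte[3]=8C: continuation. acc=(acc<<6)|0x0C=0x2FC0C
Completed: cp=U+2FC0C (starts at byte 0)
Byte[4]=95: INVALID lead byte (not 0xxx/110x/1110/11110)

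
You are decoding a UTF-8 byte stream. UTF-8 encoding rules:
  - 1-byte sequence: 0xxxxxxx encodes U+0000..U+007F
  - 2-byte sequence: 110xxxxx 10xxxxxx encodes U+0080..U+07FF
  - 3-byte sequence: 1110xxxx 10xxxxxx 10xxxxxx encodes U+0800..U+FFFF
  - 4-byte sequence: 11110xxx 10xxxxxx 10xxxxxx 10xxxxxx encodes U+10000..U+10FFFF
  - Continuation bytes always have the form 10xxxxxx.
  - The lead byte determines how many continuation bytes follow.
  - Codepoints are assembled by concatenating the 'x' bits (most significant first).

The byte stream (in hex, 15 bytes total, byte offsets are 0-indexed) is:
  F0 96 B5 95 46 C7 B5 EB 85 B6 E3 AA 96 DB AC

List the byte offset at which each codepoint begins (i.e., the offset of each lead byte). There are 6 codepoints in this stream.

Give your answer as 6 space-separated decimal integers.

Answer: 0 4 5 7 10 13

Derivation:
Byte[0]=F0: 4-byte lead, need 3 cont bytes. acc=0x0
Byte[1]=96: continuation. acc=(acc<<6)|0x16=0x16
Byte[2]=B5: continuation. acc=(acc<<6)|0x35=0x5B5
Byte[3]=95: continuation. acc=(acc<<6)|0x15=0x16D55
Completed: cp=U+16D55 (starts at byte 0)
Byte[4]=46: 1-byte ASCII. cp=U+0046
Byte[5]=C7: 2-byte lead, need 1 cont bytes. acc=0x7
Byte[6]=B5: continuation. acc=(acc<<6)|0x35=0x1F5
Completed: cp=U+01F5 (starts at byte 5)
Byte[7]=EB: 3-byte lead, need 2 cont bytes. acc=0xB
Byte[8]=85: continuation. acc=(acc<<6)|0x05=0x2C5
Byte[9]=B6: continuation. acc=(acc<<6)|0x36=0xB176
Completed: cp=U+B176 (starts at byte 7)
Byte[10]=E3: 3-byte lead, need 2 cont bytes. acc=0x3
Byte[11]=AA: continuation. acc=(acc<<6)|0x2A=0xEA
Byte[12]=96: continuation. acc=(acc<<6)|0x16=0x3A96
Completed: cp=U+3A96 (starts at byte 10)
Byte[13]=DB: 2-byte lead, need 1 cont bytes. acc=0x1B
Byte[14]=AC: continuation. acc=(acc<<6)|0x2C=0x6EC
Completed: cp=U+06EC (starts at byte 13)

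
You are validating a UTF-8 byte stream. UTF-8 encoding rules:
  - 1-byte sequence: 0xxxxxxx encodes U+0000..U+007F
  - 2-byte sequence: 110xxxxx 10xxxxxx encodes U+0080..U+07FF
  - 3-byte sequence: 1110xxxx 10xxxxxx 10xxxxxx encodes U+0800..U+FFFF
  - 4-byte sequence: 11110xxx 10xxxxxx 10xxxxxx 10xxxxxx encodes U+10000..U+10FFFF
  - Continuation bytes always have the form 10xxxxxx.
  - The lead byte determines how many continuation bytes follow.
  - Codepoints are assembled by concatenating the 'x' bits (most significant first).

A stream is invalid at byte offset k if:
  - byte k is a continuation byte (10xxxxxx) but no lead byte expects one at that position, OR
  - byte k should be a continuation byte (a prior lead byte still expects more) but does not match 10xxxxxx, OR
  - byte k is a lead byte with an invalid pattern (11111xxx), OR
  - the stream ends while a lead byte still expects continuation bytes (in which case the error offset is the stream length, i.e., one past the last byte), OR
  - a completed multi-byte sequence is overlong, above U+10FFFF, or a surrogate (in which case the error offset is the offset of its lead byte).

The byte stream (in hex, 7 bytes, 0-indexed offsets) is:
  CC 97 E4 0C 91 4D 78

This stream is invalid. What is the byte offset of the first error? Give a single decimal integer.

Byte[0]=CC: 2-byte lead, need 1 cont bytes. acc=0xC
Byte[1]=97: continuation. acc=(acc<<6)|0x17=0x317
Completed: cp=U+0317 (starts at byte 0)
Byte[2]=E4: 3-byte lead, need 2 cont bytes. acc=0x4
Byte[3]=0C: expected 10xxxxxx continuation. INVALID

Answer: 3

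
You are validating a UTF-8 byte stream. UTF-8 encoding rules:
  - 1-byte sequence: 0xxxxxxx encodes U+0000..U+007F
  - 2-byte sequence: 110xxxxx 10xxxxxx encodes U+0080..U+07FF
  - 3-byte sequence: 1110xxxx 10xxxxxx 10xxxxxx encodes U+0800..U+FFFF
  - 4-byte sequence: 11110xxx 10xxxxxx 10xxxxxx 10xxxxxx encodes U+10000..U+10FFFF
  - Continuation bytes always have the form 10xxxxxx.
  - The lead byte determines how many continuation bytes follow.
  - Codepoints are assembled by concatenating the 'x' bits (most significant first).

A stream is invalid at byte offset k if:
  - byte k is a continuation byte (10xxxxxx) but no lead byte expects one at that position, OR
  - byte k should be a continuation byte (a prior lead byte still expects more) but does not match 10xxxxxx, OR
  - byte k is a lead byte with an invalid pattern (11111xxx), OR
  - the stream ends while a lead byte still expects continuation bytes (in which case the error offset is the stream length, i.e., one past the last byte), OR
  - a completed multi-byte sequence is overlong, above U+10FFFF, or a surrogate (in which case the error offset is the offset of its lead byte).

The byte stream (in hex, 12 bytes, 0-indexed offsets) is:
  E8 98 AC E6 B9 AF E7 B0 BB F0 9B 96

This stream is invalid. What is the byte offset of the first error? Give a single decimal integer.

Answer: 12

Derivation:
Byte[0]=E8: 3-byte lead, need 2 cont bytes. acc=0x8
Byte[1]=98: continuation. acc=(acc<<6)|0x18=0x218
Byte[2]=AC: continuation. acc=(acc<<6)|0x2C=0x862C
Completed: cp=U+862C (starts at byte 0)
Byte[3]=E6: 3-byte lead, need 2 cont bytes. acc=0x6
Byte[4]=B9: continuation. acc=(acc<<6)|0x39=0x1B9
Byte[5]=AF: continuation. acc=(acc<<6)|0x2F=0x6E6F
Completed: cp=U+6E6F (starts at byte 3)
Byte[6]=E7: 3-byte lead, need 2 cont bytes. acc=0x7
Byte[7]=B0: continuation. acc=(acc<<6)|0x30=0x1F0
Byte[8]=BB: continuation. acc=(acc<<6)|0x3B=0x7C3B
Completed: cp=U+7C3B (starts at byte 6)
Byte[9]=F0: 4-byte lead, need 3 cont bytes. acc=0x0
Byte[10]=9B: continuation. acc=(acc<<6)|0x1B=0x1B
Byte[11]=96: continuation. acc=(acc<<6)|0x16=0x6D6
Byte[12]: stream ended, expected continuation. INVALID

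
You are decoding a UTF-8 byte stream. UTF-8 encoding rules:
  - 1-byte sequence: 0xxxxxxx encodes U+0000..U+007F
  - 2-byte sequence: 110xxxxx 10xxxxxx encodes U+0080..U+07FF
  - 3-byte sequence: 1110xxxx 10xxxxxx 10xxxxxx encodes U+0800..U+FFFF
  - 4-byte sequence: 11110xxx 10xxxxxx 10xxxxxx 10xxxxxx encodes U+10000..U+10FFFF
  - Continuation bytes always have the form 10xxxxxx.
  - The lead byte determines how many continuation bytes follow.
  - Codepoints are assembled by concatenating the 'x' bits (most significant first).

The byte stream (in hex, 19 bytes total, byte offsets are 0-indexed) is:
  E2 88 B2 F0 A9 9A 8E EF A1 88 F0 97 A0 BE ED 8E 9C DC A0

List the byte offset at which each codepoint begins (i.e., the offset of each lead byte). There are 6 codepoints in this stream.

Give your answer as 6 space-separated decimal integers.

Answer: 0 3 7 10 14 17

Derivation:
Byte[0]=E2: 3-byte lead, need 2 cont bytes. acc=0x2
Byte[1]=88: continuation. acc=(acc<<6)|0x08=0x88
Byte[2]=B2: continuation. acc=(acc<<6)|0x32=0x2232
Completed: cp=U+2232 (starts at byte 0)
Byte[3]=F0: 4-byte lead, need 3 cont bytes. acc=0x0
Byte[4]=A9: continuation. acc=(acc<<6)|0x29=0x29
Byte[5]=9A: continuation. acc=(acc<<6)|0x1A=0xA5A
Byte[6]=8E: continuation. acc=(acc<<6)|0x0E=0x2968E
Completed: cp=U+2968E (starts at byte 3)
Byte[7]=EF: 3-byte lead, need 2 cont bytes. acc=0xF
Byte[8]=A1: continuation. acc=(acc<<6)|0x21=0x3E1
Byte[9]=88: continuation. acc=(acc<<6)|0x08=0xF848
Completed: cp=U+F848 (starts at byte 7)
Byte[10]=F0: 4-byte lead, need 3 cont bytes. acc=0x0
Byte[11]=97: continuation. acc=(acc<<6)|0x17=0x17
Byte[12]=A0: continuation. acc=(acc<<6)|0x20=0x5E0
Byte[13]=BE: continuation. acc=(acc<<6)|0x3E=0x1783E
Completed: cp=U+1783E (starts at byte 10)
Byte[14]=ED: 3-byte lead, need 2 cont bytes. acc=0xD
Byte[15]=8E: continuation. acc=(acc<<6)|0x0E=0x34E
Byte[16]=9C: continuation. acc=(acc<<6)|0x1C=0xD39C
Completed: cp=U+D39C (starts at byte 14)
Byte[17]=DC: 2-byte lead, need 1 cont bytes. acc=0x1C
Byte[18]=A0: continuation. acc=(acc<<6)|0x20=0x720
Completed: cp=U+0720 (starts at byte 17)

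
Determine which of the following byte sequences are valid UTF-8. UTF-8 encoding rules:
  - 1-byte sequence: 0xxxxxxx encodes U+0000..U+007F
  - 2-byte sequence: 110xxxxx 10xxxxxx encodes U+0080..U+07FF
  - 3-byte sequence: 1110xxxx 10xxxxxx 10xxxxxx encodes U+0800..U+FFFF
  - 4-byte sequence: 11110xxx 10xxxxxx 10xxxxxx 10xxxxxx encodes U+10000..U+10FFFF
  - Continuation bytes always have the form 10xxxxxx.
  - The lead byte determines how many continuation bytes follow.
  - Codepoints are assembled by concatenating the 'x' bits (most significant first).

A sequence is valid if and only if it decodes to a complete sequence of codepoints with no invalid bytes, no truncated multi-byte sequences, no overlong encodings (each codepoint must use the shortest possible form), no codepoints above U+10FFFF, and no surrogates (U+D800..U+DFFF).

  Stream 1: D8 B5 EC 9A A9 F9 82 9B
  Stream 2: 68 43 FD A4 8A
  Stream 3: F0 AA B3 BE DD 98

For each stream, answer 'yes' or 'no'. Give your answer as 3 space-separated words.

Stream 1: error at byte offset 5. INVALID
Stream 2: error at byte offset 2. INVALID
Stream 3: decodes cleanly. VALID

Answer: no no yes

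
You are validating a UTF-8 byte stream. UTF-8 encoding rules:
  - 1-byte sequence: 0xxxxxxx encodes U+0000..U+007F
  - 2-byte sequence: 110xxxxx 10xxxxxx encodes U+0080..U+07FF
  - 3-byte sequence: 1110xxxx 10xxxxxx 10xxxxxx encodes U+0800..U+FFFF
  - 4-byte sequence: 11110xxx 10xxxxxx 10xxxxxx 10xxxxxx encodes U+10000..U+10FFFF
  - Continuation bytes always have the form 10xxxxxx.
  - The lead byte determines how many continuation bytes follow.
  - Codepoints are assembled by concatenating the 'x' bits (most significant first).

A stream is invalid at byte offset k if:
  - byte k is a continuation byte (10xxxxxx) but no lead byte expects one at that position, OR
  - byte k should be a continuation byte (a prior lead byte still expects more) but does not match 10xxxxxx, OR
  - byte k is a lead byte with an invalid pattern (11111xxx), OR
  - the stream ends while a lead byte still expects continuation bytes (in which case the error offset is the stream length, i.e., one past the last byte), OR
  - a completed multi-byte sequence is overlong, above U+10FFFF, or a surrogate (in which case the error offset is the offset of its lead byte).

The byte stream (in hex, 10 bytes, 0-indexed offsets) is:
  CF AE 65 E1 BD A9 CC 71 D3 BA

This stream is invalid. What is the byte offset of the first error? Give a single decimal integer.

Byte[0]=CF: 2-byte lead, need 1 cont bytes. acc=0xF
Byte[1]=AE: continuation. acc=(acc<<6)|0x2E=0x3EE
Completed: cp=U+03EE (starts at byte 0)
Byte[2]=65: 1-byte ASCII. cp=U+0065
Byte[3]=E1: 3-byte lead, need 2 cont bytes. acc=0x1
Byte[4]=BD: continuation. acc=(acc<<6)|0x3D=0x7D
Byte[5]=A9: continuation. acc=(acc<<6)|0x29=0x1F69
Completed: cp=U+1F69 (starts at byte 3)
Byte[6]=CC: 2-byte lead, need 1 cont bytes. acc=0xC
Byte[7]=71: expected 10xxxxxx continuation. INVALID

Answer: 7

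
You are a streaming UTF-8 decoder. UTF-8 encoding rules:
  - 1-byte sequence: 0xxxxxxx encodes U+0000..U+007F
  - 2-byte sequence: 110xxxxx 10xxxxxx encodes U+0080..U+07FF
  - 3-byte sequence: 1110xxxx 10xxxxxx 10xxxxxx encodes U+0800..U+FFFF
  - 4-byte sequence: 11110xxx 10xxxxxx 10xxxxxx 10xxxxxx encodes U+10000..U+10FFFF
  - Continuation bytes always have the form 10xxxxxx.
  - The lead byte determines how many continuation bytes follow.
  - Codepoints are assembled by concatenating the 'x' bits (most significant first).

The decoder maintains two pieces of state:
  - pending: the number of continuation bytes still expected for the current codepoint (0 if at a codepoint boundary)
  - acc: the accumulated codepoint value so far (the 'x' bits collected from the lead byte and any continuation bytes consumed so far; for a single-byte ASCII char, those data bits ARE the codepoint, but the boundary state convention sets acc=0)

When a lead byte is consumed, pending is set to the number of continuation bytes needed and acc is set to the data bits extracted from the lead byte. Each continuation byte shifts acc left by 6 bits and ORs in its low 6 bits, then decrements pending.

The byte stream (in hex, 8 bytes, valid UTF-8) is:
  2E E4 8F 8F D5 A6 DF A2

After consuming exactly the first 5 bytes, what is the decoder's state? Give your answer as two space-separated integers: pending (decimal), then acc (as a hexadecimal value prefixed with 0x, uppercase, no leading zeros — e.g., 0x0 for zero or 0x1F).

Byte[0]=2E: 1-byte. pending=0, acc=0x0
Byte[1]=E4: 3-byte lead. pending=2, acc=0x4
Byte[2]=8F: continuation. acc=(acc<<6)|0x0F=0x10F, pending=1
Byte[3]=8F: continuation. acc=(acc<<6)|0x0F=0x43CF, pending=0
Byte[4]=D5: 2-byte lead. pending=1, acc=0x15

Answer: 1 0x15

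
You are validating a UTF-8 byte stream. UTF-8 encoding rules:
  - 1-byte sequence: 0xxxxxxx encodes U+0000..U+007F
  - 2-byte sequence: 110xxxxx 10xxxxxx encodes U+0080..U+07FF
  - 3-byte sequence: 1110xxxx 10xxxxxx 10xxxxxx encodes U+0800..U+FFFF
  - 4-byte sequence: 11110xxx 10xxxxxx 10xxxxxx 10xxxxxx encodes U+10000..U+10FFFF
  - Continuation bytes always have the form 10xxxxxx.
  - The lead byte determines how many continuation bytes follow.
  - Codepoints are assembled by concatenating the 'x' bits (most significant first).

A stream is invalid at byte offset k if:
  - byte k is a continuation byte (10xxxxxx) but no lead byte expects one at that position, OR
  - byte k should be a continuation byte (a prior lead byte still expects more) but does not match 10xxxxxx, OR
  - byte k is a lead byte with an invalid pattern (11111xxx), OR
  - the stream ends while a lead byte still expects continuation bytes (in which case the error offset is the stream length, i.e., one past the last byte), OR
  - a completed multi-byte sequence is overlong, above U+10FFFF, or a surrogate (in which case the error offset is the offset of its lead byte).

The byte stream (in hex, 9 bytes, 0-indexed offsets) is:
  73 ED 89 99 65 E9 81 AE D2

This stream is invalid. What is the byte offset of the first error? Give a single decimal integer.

Answer: 9

Derivation:
Byte[0]=73: 1-byte ASCII. cp=U+0073
Byte[1]=ED: 3-byte lead, need 2 cont bytes. acc=0xD
Byte[2]=89: continuation. acc=(acc<<6)|0x09=0x349
Byte[3]=99: continuation. acc=(acc<<6)|0x19=0xD259
Completed: cp=U+D259 (starts at byte 1)
Byte[4]=65: 1-byte ASCII. cp=U+0065
Byte[5]=E9: 3-byte lead, need 2 cont bytes. acc=0x9
Byte[6]=81: continuation. acc=(acc<<6)|0x01=0x241
Byte[7]=AE: continuation. acc=(acc<<6)|0x2E=0x906E
Completed: cp=U+906E (starts at byte 5)
Byte[8]=D2: 2-byte lead, need 1 cont bytes. acc=0x12
Byte[9]: stream ended, expected continuation. INVALID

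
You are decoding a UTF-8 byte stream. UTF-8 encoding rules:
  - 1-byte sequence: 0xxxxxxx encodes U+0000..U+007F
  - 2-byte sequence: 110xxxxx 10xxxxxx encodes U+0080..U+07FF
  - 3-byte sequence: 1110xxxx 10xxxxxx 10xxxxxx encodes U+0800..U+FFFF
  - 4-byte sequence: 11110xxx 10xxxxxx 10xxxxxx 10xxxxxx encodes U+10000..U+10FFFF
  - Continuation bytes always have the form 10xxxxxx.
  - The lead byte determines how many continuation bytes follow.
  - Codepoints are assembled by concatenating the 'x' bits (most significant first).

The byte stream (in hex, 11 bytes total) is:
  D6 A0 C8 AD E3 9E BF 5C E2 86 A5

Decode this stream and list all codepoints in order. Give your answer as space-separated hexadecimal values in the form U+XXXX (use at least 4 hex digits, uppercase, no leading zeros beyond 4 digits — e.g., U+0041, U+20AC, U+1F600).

Byte[0]=D6: 2-byte lead, need 1 cont bytes. acc=0x16
Byte[1]=A0: continuation. acc=(acc<<6)|0x20=0x5A0
Completed: cp=U+05A0 (starts at byte 0)
Byte[2]=C8: 2-byte lead, need 1 cont bytes. acc=0x8
Byte[3]=AD: continuation. acc=(acc<<6)|0x2D=0x22D
Completed: cp=U+022D (starts at byte 2)
Byte[4]=E3: 3-byte lead, need 2 cont bytes. acc=0x3
Byte[5]=9E: continuation. acc=(acc<<6)|0x1E=0xDE
Byte[6]=BF: continuation. acc=(acc<<6)|0x3F=0x37BF
Completed: cp=U+37BF (starts at byte 4)
Byte[7]=5C: 1-byte ASCII. cp=U+005C
Byte[8]=E2: 3-byte lead, need 2 cont bytes. acc=0x2
Byte[9]=86: continuation. acc=(acc<<6)|0x06=0x86
Byte[10]=A5: continuation. acc=(acc<<6)|0x25=0x21A5
Completed: cp=U+21A5 (starts at byte 8)

Answer: U+05A0 U+022D U+37BF U+005C U+21A5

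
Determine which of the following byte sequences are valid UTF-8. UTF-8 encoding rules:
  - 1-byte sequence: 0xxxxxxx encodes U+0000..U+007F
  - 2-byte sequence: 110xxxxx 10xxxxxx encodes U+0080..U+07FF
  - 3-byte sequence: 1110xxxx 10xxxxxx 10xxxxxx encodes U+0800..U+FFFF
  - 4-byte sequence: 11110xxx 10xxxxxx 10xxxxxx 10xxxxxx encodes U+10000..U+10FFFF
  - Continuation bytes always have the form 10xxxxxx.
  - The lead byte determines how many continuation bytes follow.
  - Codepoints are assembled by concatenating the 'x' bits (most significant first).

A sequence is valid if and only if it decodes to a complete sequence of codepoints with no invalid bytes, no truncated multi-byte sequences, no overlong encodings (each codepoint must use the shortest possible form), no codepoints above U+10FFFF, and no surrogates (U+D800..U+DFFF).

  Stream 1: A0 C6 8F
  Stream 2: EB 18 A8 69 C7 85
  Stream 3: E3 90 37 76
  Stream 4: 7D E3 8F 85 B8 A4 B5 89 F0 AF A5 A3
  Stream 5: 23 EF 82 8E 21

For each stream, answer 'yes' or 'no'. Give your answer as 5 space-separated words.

Stream 1: error at byte offset 0. INVALID
Stream 2: error at byte offset 1. INVALID
Stream 3: error at byte offset 2. INVALID
Stream 4: error at byte offset 4. INVALID
Stream 5: decodes cleanly. VALID

Answer: no no no no yes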